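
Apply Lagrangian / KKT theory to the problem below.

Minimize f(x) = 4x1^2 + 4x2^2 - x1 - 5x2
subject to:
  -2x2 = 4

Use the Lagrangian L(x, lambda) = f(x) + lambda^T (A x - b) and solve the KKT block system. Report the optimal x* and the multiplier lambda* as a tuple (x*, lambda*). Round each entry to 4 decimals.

Form the Lagrangian:
  L(x, lambda) = (1/2) x^T Q x + c^T x + lambda^T (A x - b)
Stationarity (grad_x L = 0): Q x + c + A^T lambda = 0.
Primal feasibility: A x = b.

This gives the KKT block system:
  [ Q   A^T ] [ x     ]   [-c ]
  [ A    0  ] [ lambda ] = [ b ]

Solving the linear system:
  x*      = (0.125, -2)
  lambda* = (-10.5)
  f(x*)   = 25.9375

x* = (0.125, -2), lambda* = (-10.5)


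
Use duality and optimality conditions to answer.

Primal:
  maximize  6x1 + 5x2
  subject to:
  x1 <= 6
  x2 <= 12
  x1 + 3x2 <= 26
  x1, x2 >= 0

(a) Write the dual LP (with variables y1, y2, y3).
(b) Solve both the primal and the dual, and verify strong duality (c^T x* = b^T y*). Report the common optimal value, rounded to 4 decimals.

The standard primal-dual pair for 'max c^T x s.t. A x <= b, x >= 0' is:
  Dual:  min b^T y  s.t.  A^T y >= c,  y >= 0.

So the dual LP is:
  minimize  6y1 + 12y2 + 26y3
  subject to:
    y1 + y3 >= 6
    y2 + 3y3 >= 5
    y1, y2, y3 >= 0

Solving the primal: x* = (6, 6.6667).
  primal value c^T x* = 69.3333.
Solving the dual: y* = (4.3333, 0, 1.6667).
  dual value b^T y* = 69.3333.
Strong duality: c^T x* = b^T y*. Confirmed.

69.3333


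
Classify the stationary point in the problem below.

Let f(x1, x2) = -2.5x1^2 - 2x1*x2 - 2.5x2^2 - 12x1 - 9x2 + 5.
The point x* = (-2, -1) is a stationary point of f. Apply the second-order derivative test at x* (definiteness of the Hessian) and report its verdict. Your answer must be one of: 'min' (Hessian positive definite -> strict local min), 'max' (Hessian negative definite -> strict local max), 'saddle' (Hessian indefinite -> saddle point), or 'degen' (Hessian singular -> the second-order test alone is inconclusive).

Compute the Hessian H = grad^2 f:
  H = [[-5, -2], [-2, -5]]
Verify stationarity: grad f(x*) = H x* + g = (0, 0).
Eigenvalues of H: -7, -3.
Both eigenvalues < 0, so H is negative definite -> x* is a strict local max.

max


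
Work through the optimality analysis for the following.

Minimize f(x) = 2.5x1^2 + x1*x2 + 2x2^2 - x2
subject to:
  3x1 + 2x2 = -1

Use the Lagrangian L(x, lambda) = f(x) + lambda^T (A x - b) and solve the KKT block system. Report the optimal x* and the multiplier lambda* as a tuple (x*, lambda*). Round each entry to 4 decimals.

Form the Lagrangian:
  L(x, lambda) = (1/2) x^T Q x + c^T x + lambda^T (A x - b)
Stationarity (grad_x L = 0): Q x + c + A^T lambda = 0.
Primal feasibility: A x = b.

This gives the KKT block system:
  [ Q   A^T ] [ x     ]   [-c ]
  [ A    0  ] [ lambda ] = [ b ]

Solving the linear system:
  x*      = (-0.3636, 0.0455)
  lambda* = (0.5909)
  f(x*)   = 0.2727

x* = (-0.3636, 0.0455), lambda* = (0.5909)


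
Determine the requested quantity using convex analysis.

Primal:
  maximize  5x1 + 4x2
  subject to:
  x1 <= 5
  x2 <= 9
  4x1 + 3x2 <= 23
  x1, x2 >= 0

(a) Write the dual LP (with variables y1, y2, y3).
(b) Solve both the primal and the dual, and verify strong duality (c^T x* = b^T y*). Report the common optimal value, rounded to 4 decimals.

The standard primal-dual pair for 'max c^T x s.t. A x <= b, x >= 0' is:
  Dual:  min b^T y  s.t.  A^T y >= c,  y >= 0.

So the dual LP is:
  minimize  5y1 + 9y2 + 23y3
  subject to:
    y1 + 4y3 >= 5
    y2 + 3y3 >= 4
    y1, y2, y3 >= 0

Solving the primal: x* = (0, 7.6667).
  primal value c^T x* = 30.6667.
Solving the dual: y* = (0, 0, 1.3333).
  dual value b^T y* = 30.6667.
Strong duality: c^T x* = b^T y*. Confirmed.

30.6667


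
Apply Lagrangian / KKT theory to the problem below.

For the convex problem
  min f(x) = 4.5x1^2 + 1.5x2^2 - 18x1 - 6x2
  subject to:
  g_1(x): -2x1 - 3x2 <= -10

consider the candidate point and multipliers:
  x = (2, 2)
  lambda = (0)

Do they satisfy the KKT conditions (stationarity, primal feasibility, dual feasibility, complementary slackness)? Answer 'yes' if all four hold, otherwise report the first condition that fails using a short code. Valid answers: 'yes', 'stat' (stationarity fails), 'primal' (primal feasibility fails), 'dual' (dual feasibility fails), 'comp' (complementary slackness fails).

Gradient of f: grad f(x) = Q x + c = (0, 0)
Constraint values g_i(x) = a_i^T x - b_i:
  g_1((2, 2)) = 0
Stationarity residual: grad f(x) + sum_i lambda_i a_i = (0, 0)
  -> stationarity OK
Primal feasibility (all g_i <= 0): OK
Dual feasibility (all lambda_i >= 0): OK
Complementary slackness (lambda_i * g_i(x) = 0 for all i): OK

Verdict: yes, KKT holds.

yes


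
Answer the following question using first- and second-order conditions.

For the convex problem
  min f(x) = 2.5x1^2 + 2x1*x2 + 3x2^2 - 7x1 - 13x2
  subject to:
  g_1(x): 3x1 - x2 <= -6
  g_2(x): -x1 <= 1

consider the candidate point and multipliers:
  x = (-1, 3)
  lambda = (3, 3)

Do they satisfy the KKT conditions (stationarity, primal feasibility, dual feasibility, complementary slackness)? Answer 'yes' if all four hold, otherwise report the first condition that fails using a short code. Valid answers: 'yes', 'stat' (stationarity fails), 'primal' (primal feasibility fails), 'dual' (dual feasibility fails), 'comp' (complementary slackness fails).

Gradient of f: grad f(x) = Q x + c = (-6, 3)
Constraint values g_i(x) = a_i^T x - b_i:
  g_1((-1, 3)) = 0
  g_2((-1, 3)) = 0
Stationarity residual: grad f(x) + sum_i lambda_i a_i = (0, 0)
  -> stationarity OK
Primal feasibility (all g_i <= 0): OK
Dual feasibility (all lambda_i >= 0): OK
Complementary slackness (lambda_i * g_i(x) = 0 for all i): OK

Verdict: yes, KKT holds.

yes


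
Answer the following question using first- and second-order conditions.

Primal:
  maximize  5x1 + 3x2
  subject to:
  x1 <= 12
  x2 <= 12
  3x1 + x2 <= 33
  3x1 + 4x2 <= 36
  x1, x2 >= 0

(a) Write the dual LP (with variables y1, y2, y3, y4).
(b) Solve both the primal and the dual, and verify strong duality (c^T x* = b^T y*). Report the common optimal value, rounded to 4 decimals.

The standard primal-dual pair for 'max c^T x s.t. A x <= b, x >= 0' is:
  Dual:  min b^T y  s.t.  A^T y >= c,  y >= 0.

So the dual LP is:
  minimize  12y1 + 12y2 + 33y3 + 36y4
  subject to:
    y1 + 3y3 + 3y4 >= 5
    y2 + y3 + 4y4 >= 3
    y1, y2, y3, y4 >= 0

Solving the primal: x* = (10.6667, 1).
  primal value c^T x* = 56.3333.
Solving the dual: y* = (0, 0, 1.2222, 0.4444).
  dual value b^T y* = 56.3333.
Strong duality: c^T x* = b^T y*. Confirmed.

56.3333


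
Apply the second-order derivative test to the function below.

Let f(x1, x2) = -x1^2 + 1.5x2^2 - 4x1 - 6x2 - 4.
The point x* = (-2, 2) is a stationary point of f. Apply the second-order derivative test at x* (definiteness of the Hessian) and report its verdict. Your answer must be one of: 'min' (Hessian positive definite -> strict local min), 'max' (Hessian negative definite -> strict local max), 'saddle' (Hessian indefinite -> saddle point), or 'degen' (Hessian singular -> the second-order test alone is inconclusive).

Compute the Hessian H = grad^2 f:
  H = [[-2, 0], [0, 3]]
Verify stationarity: grad f(x*) = H x* + g = (0, 0).
Eigenvalues of H: -2, 3.
Eigenvalues have mixed signs, so H is indefinite -> x* is a saddle point.

saddle


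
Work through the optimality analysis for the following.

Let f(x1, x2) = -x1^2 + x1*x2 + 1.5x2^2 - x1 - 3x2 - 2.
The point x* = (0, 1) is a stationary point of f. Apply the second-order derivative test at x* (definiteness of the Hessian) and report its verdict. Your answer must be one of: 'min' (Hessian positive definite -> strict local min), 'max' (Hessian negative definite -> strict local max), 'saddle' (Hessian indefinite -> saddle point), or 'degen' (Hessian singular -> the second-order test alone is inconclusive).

Compute the Hessian H = grad^2 f:
  H = [[-2, 1], [1, 3]]
Verify stationarity: grad f(x*) = H x* + g = (0, 0).
Eigenvalues of H: -2.1926, 3.1926.
Eigenvalues have mixed signs, so H is indefinite -> x* is a saddle point.

saddle


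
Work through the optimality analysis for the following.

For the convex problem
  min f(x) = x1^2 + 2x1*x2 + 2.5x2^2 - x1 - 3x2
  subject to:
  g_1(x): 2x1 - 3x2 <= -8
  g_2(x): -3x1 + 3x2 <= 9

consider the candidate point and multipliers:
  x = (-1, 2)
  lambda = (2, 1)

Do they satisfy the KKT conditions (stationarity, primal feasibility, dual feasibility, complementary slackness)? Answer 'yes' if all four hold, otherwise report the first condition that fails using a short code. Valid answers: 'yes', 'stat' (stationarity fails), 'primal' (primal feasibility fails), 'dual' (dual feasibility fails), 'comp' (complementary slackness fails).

Gradient of f: grad f(x) = Q x + c = (1, 5)
Constraint values g_i(x) = a_i^T x - b_i:
  g_1((-1, 2)) = 0
  g_2((-1, 2)) = 0
Stationarity residual: grad f(x) + sum_i lambda_i a_i = (2, 2)
  -> stationarity FAILS
Primal feasibility (all g_i <= 0): OK
Dual feasibility (all lambda_i >= 0): OK
Complementary slackness (lambda_i * g_i(x) = 0 for all i): OK

Verdict: the first failing condition is stationarity -> stat.

stat


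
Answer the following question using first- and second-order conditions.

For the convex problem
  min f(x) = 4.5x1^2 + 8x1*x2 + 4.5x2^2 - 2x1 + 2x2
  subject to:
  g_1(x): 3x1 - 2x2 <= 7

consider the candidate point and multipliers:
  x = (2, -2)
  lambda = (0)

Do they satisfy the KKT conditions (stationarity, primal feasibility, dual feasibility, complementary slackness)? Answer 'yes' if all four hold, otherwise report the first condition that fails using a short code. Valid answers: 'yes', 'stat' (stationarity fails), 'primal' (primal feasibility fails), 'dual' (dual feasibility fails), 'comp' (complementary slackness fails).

Gradient of f: grad f(x) = Q x + c = (0, 0)
Constraint values g_i(x) = a_i^T x - b_i:
  g_1((2, -2)) = 3
Stationarity residual: grad f(x) + sum_i lambda_i a_i = (0, 0)
  -> stationarity OK
Primal feasibility (all g_i <= 0): FAILS
Dual feasibility (all lambda_i >= 0): OK
Complementary slackness (lambda_i * g_i(x) = 0 for all i): OK

Verdict: the first failing condition is primal_feasibility -> primal.

primal


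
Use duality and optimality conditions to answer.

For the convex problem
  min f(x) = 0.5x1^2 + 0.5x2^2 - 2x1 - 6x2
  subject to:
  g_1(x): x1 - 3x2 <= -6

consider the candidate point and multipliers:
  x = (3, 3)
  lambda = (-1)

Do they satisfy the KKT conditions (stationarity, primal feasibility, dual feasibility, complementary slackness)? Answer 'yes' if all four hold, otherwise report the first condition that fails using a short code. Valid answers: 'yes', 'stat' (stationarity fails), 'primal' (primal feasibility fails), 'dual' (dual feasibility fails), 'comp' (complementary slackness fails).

Gradient of f: grad f(x) = Q x + c = (1, -3)
Constraint values g_i(x) = a_i^T x - b_i:
  g_1((3, 3)) = 0
Stationarity residual: grad f(x) + sum_i lambda_i a_i = (0, 0)
  -> stationarity OK
Primal feasibility (all g_i <= 0): OK
Dual feasibility (all lambda_i >= 0): FAILS
Complementary slackness (lambda_i * g_i(x) = 0 for all i): OK

Verdict: the first failing condition is dual_feasibility -> dual.

dual


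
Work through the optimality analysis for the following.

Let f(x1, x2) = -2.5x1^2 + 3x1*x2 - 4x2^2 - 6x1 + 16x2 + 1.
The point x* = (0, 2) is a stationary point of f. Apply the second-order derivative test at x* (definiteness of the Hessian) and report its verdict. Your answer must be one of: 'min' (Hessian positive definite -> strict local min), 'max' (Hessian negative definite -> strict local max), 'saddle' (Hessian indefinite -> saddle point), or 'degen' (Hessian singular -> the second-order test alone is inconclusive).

Compute the Hessian H = grad^2 f:
  H = [[-5, 3], [3, -8]]
Verify stationarity: grad f(x*) = H x* + g = (0, 0).
Eigenvalues of H: -9.8541, -3.1459.
Both eigenvalues < 0, so H is negative definite -> x* is a strict local max.

max


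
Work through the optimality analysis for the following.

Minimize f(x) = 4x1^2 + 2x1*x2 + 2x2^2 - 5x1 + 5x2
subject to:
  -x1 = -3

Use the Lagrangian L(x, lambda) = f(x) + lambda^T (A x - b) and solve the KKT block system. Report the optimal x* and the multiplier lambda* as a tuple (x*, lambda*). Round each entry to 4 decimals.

Form the Lagrangian:
  L(x, lambda) = (1/2) x^T Q x + c^T x + lambda^T (A x - b)
Stationarity (grad_x L = 0): Q x + c + A^T lambda = 0.
Primal feasibility: A x = b.

This gives the KKT block system:
  [ Q   A^T ] [ x     ]   [-c ]
  [ A    0  ] [ lambda ] = [ b ]

Solving the linear system:
  x*      = (3, -2.75)
  lambda* = (13.5)
  f(x*)   = 5.875

x* = (3, -2.75), lambda* = (13.5)


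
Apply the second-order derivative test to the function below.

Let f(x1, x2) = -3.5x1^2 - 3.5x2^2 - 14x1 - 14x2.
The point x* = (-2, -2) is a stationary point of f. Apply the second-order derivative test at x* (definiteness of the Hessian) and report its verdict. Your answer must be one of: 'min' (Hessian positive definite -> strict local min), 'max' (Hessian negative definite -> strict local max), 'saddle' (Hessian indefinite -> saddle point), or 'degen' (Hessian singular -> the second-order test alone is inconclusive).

Compute the Hessian H = grad^2 f:
  H = [[-7, 0], [0, -7]]
Verify stationarity: grad f(x*) = H x* + g = (0, 0).
Eigenvalues of H: -7, -7.
Both eigenvalues < 0, so H is negative definite -> x* is a strict local max.

max


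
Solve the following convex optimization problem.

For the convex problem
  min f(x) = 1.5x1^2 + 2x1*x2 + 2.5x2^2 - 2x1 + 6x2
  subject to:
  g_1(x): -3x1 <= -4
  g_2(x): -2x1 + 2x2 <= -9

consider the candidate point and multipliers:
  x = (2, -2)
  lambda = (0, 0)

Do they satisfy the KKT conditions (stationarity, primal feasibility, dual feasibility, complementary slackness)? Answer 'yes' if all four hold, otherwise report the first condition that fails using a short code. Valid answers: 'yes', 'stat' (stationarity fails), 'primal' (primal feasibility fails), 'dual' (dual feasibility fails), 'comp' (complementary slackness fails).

Gradient of f: grad f(x) = Q x + c = (0, 0)
Constraint values g_i(x) = a_i^T x - b_i:
  g_1((2, -2)) = -2
  g_2((2, -2)) = 1
Stationarity residual: grad f(x) + sum_i lambda_i a_i = (0, 0)
  -> stationarity OK
Primal feasibility (all g_i <= 0): FAILS
Dual feasibility (all lambda_i >= 0): OK
Complementary slackness (lambda_i * g_i(x) = 0 for all i): OK

Verdict: the first failing condition is primal_feasibility -> primal.

primal


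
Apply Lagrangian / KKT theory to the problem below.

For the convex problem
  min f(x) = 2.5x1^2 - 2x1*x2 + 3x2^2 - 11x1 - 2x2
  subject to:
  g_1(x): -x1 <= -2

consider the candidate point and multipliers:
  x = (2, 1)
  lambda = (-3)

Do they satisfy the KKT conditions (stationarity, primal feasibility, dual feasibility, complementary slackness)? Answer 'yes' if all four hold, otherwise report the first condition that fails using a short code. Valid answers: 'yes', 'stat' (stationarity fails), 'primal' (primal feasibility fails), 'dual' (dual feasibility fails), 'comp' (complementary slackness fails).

Gradient of f: grad f(x) = Q x + c = (-3, 0)
Constraint values g_i(x) = a_i^T x - b_i:
  g_1((2, 1)) = 0
Stationarity residual: grad f(x) + sum_i lambda_i a_i = (0, 0)
  -> stationarity OK
Primal feasibility (all g_i <= 0): OK
Dual feasibility (all lambda_i >= 0): FAILS
Complementary slackness (lambda_i * g_i(x) = 0 for all i): OK

Verdict: the first failing condition is dual_feasibility -> dual.

dual


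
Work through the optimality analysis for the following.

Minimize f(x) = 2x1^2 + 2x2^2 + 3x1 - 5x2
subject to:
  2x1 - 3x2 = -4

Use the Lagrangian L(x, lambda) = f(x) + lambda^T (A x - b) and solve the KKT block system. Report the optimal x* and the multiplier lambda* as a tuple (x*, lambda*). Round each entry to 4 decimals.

Form the Lagrangian:
  L(x, lambda) = (1/2) x^T Q x + c^T x + lambda^T (A x - b)
Stationarity (grad_x L = 0): Q x + c + A^T lambda = 0.
Primal feasibility: A x = b.

This gives the KKT block system:
  [ Q   A^T ] [ x     ]   [-c ]
  [ A    0  ] [ lambda ] = [ b ]

Solving the linear system:
  x*      = (-0.5577, 0.9615)
  lambda* = (-0.3846)
  f(x*)   = -4.0096

x* = (-0.5577, 0.9615), lambda* = (-0.3846)


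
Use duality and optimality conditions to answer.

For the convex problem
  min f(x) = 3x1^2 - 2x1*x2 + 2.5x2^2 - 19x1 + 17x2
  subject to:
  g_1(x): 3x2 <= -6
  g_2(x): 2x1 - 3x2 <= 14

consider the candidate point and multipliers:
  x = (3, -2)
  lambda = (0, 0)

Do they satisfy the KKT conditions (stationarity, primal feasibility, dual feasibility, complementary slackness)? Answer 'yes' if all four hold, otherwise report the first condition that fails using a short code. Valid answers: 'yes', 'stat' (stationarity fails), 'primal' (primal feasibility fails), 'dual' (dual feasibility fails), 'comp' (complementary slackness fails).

Gradient of f: grad f(x) = Q x + c = (3, 1)
Constraint values g_i(x) = a_i^T x - b_i:
  g_1((3, -2)) = 0
  g_2((3, -2)) = -2
Stationarity residual: grad f(x) + sum_i lambda_i a_i = (3, 1)
  -> stationarity FAILS
Primal feasibility (all g_i <= 0): OK
Dual feasibility (all lambda_i >= 0): OK
Complementary slackness (lambda_i * g_i(x) = 0 for all i): OK

Verdict: the first failing condition is stationarity -> stat.

stat


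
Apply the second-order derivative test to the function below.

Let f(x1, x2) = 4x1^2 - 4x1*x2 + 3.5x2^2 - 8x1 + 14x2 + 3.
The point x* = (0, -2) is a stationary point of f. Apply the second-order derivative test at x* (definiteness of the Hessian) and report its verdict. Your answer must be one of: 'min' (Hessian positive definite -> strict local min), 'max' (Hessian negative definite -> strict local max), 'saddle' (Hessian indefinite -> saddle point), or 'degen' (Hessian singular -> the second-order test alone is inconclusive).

Compute the Hessian H = grad^2 f:
  H = [[8, -4], [-4, 7]]
Verify stationarity: grad f(x*) = H x* + g = (0, 0).
Eigenvalues of H: 3.4689, 11.5311.
Both eigenvalues > 0, so H is positive definite -> x* is a strict local min.

min


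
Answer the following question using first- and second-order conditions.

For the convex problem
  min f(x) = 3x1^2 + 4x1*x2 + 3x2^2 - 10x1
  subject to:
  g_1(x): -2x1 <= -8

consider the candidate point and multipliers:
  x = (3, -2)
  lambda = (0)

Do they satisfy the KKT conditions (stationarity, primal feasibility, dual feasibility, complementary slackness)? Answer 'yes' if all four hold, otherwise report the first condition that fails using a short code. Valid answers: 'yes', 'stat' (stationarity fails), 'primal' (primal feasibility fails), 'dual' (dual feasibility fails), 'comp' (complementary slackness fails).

Gradient of f: grad f(x) = Q x + c = (0, 0)
Constraint values g_i(x) = a_i^T x - b_i:
  g_1((3, -2)) = 2
Stationarity residual: grad f(x) + sum_i lambda_i a_i = (0, 0)
  -> stationarity OK
Primal feasibility (all g_i <= 0): FAILS
Dual feasibility (all lambda_i >= 0): OK
Complementary slackness (lambda_i * g_i(x) = 0 for all i): OK

Verdict: the first failing condition is primal_feasibility -> primal.

primal


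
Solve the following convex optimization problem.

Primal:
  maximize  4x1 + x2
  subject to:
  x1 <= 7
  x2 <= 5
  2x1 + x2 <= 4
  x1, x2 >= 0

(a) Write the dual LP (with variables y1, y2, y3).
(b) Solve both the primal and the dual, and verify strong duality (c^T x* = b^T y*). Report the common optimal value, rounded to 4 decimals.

The standard primal-dual pair for 'max c^T x s.t. A x <= b, x >= 0' is:
  Dual:  min b^T y  s.t.  A^T y >= c,  y >= 0.

So the dual LP is:
  minimize  7y1 + 5y2 + 4y3
  subject to:
    y1 + 2y3 >= 4
    y2 + y3 >= 1
    y1, y2, y3 >= 0

Solving the primal: x* = (2, 0).
  primal value c^T x* = 8.
Solving the dual: y* = (0, 0, 2).
  dual value b^T y* = 8.
Strong duality: c^T x* = b^T y*. Confirmed.

8


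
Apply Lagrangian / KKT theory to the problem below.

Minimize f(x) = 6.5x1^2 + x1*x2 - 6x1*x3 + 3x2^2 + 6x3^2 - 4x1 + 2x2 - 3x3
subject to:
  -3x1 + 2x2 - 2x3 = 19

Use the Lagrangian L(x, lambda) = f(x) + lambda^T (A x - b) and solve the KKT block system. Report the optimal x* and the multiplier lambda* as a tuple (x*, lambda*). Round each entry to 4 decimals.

Form the Lagrangian:
  L(x, lambda) = (1/2) x^T Q x + c^T x + lambda^T (A x - b)
Stationarity (grad_x L = 0): Q x + c + A^T lambda = 0.
Primal feasibility: A x = b.

This gives the KKT block system:
  [ Q   A^T ] [ x     ]   [-c ]
  [ A    0  ] [ lambda ] = [ b ]

Solving the linear system:
  x*      = (-2.8505, 2.7466, -2.4777)
  lambda* = (-7.8146)
  f(x*)   = 86.4024

x* = (-2.8505, 2.7466, -2.4777), lambda* = (-7.8146)


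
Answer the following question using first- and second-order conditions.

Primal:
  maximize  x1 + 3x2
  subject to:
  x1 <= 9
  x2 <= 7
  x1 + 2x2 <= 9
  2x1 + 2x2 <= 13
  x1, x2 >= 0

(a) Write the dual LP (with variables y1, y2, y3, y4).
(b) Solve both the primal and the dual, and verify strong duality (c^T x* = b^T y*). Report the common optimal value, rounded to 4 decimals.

The standard primal-dual pair for 'max c^T x s.t. A x <= b, x >= 0' is:
  Dual:  min b^T y  s.t.  A^T y >= c,  y >= 0.

So the dual LP is:
  minimize  9y1 + 7y2 + 9y3 + 13y4
  subject to:
    y1 + y3 + 2y4 >= 1
    y2 + 2y3 + 2y4 >= 3
    y1, y2, y3, y4 >= 0

Solving the primal: x* = (0, 4.5).
  primal value c^T x* = 13.5.
Solving the dual: y* = (0, 0, 1.5, 0).
  dual value b^T y* = 13.5.
Strong duality: c^T x* = b^T y*. Confirmed.

13.5


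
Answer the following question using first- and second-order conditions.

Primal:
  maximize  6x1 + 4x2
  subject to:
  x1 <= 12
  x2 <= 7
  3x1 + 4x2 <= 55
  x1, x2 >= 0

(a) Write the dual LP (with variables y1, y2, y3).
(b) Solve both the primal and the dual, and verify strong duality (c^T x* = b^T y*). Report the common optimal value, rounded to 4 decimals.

The standard primal-dual pair for 'max c^T x s.t. A x <= b, x >= 0' is:
  Dual:  min b^T y  s.t.  A^T y >= c,  y >= 0.

So the dual LP is:
  minimize  12y1 + 7y2 + 55y3
  subject to:
    y1 + 3y3 >= 6
    y2 + 4y3 >= 4
    y1, y2, y3 >= 0

Solving the primal: x* = (12, 4.75).
  primal value c^T x* = 91.
Solving the dual: y* = (3, 0, 1).
  dual value b^T y* = 91.
Strong duality: c^T x* = b^T y*. Confirmed.

91


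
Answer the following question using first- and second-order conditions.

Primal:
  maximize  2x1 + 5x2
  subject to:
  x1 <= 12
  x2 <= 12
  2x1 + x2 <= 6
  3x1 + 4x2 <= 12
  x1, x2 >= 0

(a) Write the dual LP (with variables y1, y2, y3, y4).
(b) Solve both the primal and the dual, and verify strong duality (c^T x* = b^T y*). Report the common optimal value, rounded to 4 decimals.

The standard primal-dual pair for 'max c^T x s.t. A x <= b, x >= 0' is:
  Dual:  min b^T y  s.t.  A^T y >= c,  y >= 0.

So the dual LP is:
  minimize  12y1 + 12y2 + 6y3 + 12y4
  subject to:
    y1 + 2y3 + 3y4 >= 2
    y2 + y3 + 4y4 >= 5
    y1, y2, y3, y4 >= 0

Solving the primal: x* = (0, 3).
  primal value c^T x* = 15.
Solving the dual: y* = (0, 0, 0, 1.25).
  dual value b^T y* = 15.
Strong duality: c^T x* = b^T y*. Confirmed.

15


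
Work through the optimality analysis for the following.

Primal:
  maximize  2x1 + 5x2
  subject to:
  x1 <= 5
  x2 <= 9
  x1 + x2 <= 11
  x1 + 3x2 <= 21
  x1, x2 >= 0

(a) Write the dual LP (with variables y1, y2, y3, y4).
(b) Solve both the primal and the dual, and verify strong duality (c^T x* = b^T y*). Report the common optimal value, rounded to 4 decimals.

The standard primal-dual pair for 'max c^T x s.t. A x <= b, x >= 0' is:
  Dual:  min b^T y  s.t.  A^T y >= c,  y >= 0.

So the dual LP is:
  minimize  5y1 + 9y2 + 11y3 + 21y4
  subject to:
    y1 + y3 + y4 >= 2
    y2 + y3 + 3y4 >= 5
    y1, y2, y3, y4 >= 0

Solving the primal: x* = (5, 5.3333).
  primal value c^T x* = 36.6667.
Solving the dual: y* = (0.3333, 0, 0, 1.6667).
  dual value b^T y* = 36.6667.
Strong duality: c^T x* = b^T y*. Confirmed.

36.6667


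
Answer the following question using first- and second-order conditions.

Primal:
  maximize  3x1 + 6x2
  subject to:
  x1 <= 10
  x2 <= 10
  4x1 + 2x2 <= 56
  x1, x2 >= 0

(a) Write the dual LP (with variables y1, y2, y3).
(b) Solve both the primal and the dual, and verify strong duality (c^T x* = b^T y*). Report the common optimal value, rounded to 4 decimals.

The standard primal-dual pair for 'max c^T x s.t. A x <= b, x >= 0' is:
  Dual:  min b^T y  s.t.  A^T y >= c,  y >= 0.

So the dual LP is:
  minimize  10y1 + 10y2 + 56y3
  subject to:
    y1 + 4y3 >= 3
    y2 + 2y3 >= 6
    y1, y2, y3 >= 0

Solving the primal: x* = (9, 10).
  primal value c^T x* = 87.
Solving the dual: y* = (0, 4.5, 0.75).
  dual value b^T y* = 87.
Strong duality: c^T x* = b^T y*. Confirmed.

87


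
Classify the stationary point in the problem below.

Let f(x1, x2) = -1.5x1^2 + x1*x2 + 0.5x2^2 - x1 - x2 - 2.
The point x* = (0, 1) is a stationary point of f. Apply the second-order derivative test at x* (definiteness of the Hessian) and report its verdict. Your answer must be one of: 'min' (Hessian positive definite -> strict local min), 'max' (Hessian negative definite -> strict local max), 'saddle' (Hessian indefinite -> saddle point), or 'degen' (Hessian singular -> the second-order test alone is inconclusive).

Compute the Hessian H = grad^2 f:
  H = [[-3, 1], [1, 1]]
Verify stationarity: grad f(x*) = H x* + g = (0, 0).
Eigenvalues of H: -3.2361, 1.2361.
Eigenvalues have mixed signs, so H is indefinite -> x* is a saddle point.

saddle


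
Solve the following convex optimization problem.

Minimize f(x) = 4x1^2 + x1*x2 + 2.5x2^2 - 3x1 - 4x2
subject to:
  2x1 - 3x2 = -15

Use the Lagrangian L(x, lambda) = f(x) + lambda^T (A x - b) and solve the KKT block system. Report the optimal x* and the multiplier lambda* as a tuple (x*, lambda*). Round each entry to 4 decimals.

Form the Lagrangian:
  L(x, lambda) = (1/2) x^T Q x + c^T x + lambda^T (A x - b)
Stationarity (grad_x L = 0): Q x + c + A^T lambda = 0.
Primal feasibility: A x = b.

This gives the KKT block system:
  [ Q   A^T ] [ x     ]   [-c ]
  [ A    0  ] [ lambda ] = [ b ]

Solving the linear system:
  x*      = (-1.3846, 4.0769)
  lambda* = (5)
  f(x*)   = 31.4231

x* = (-1.3846, 4.0769), lambda* = (5)


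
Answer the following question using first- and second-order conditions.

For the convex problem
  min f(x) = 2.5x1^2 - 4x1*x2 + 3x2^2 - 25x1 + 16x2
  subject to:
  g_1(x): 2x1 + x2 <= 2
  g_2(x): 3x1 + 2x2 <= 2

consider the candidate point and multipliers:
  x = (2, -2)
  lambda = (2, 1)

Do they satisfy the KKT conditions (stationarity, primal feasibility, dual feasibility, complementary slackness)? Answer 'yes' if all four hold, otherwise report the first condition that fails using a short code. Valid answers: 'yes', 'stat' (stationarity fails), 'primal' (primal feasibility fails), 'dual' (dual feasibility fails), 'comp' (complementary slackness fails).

Gradient of f: grad f(x) = Q x + c = (-7, -4)
Constraint values g_i(x) = a_i^T x - b_i:
  g_1((2, -2)) = 0
  g_2((2, -2)) = 0
Stationarity residual: grad f(x) + sum_i lambda_i a_i = (0, 0)
  -> stationarity OK
Primal feasibility (all g_i <= 0): OK
Dual feasibility (all lambda_i >= 0): OK
Complementary slackness (lambda_i * g_i(x) = 0 for all i): OK

Verdict: yes, KKT holds.

yes


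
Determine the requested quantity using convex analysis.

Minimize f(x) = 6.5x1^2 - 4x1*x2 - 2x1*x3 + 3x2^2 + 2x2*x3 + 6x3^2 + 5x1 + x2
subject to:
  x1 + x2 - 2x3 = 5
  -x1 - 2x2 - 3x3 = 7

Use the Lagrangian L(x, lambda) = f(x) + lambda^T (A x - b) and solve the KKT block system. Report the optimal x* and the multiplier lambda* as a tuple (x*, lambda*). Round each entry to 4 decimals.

Form the Lagrangian:
  L(x, lambda) = (1/2) x^T Q x + c^T x + lambda^T (A x - b)
Stationarity (grad_x L = 0): Q x + c + A^T lambda = 0.
Primal feasibility: A x = b.

This gives the KKT block system:
  [ Q   A^T ] [ x     ]   [-c ]
  [ A    0  ] [ lambda ] = [ b ]

Solving the linear system:
  x*      = (-0.3472, 0.3909, -2.4782)
  lambda* = (-7.9796, -4.1009)
  f(x*)   = 33.6295

x* = (-0.3472, 0.3909, -2.4782), lambda* = (-7.9796, -4.1009)


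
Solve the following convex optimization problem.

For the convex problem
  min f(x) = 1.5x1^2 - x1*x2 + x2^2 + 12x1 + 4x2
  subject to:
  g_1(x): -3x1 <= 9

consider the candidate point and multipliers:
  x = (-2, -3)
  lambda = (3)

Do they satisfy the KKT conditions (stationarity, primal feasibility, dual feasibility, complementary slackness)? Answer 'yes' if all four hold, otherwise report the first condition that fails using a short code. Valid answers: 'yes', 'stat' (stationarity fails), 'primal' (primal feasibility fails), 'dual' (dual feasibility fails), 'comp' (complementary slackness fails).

Gradient of f: grad f(x) = Q x + c = (9, 0)
Constraint values g_i(x) = a_i^T x - b_i:
  g_1((-2, -3)) = -3
Stationarity residual: grad f(x) + sum_i lambda_i a_i = (0, 0)
  -> stationarity OK
Primal feasibility (all g_i <= 0): OK
Dual feasibility (all lambda_i >= 0): OK
Complementary slackness (lambda_i * g_i(x) = 0 for all i): FAILS

Verdict: the first failing condition is complementary_slackness -> comp.

comp


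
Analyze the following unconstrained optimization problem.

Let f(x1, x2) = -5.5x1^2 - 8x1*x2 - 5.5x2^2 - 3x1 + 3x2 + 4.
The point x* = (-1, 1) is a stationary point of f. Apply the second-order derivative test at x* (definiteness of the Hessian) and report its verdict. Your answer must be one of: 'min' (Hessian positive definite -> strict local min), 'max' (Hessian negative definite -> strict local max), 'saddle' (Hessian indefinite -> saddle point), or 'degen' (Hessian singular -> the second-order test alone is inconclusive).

Compute the Hessian H = grad^2 f:
  H = [[-11, -8], [-8, -11]]
Verify stationarity: grad f(x*) = H x* + g = (0, 0).
Eigenvalues of H: -19, -3.
Both eigenvalues < 0, so H is negative definite -> x* is a strict local max.

max


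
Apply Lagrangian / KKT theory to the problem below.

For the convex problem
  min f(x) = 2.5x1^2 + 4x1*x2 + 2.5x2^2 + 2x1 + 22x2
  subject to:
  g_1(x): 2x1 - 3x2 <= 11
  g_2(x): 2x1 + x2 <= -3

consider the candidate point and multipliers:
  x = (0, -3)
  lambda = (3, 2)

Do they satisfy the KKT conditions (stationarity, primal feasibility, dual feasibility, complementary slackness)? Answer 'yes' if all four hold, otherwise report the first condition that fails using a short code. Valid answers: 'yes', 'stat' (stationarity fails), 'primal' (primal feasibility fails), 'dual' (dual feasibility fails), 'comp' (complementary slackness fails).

Gradient of f: grad f(x) = Q x + c = (-10, 7)
Constraint values g_i(x) = a_i^T x - b_i:
  g_1((0, -3)) = -2
  g_2((0, -3)) = 0
Stationarity residual: grad f(x) + sum_i lambda_i a_i = (0, 0)
  -> stationarity OK
Primal feasibility (all g_i <= 0): OK
Dual feasibility (all lambda_i >= 0): OK
Complementary slackness (lambda_i * g_i(x) = 0 for all i): FAILS

Verdict: the first failing condition is complementary_slackness -> comp.

comp


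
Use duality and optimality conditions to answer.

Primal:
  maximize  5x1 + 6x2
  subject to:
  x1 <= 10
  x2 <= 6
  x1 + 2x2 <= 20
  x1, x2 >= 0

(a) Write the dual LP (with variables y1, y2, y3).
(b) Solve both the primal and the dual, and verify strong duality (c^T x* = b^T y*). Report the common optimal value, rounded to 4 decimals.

The standard primal-dual pair for 'max c^T x s.t. A x <= b, x >= 0' is:
  Dual:  min b^T y  s.t.  A^T y >= c,  y >= 0.

So the dual LP is:
  minimize  10y1 + 6y2 + 20y3
  subject to:
    y1 + y3 >= 5
    y2 + 2y3 >= 6
    y1, y2, y3 >= 0

Solving the primal: x* = (10, 5).
  primal value c^T x* = 80.
Solving the dual: y* = (2, 0, 3).
  dual value b^T y* = 80.
Strong duality: c^T x* = b^T y*. Confirmed.

80


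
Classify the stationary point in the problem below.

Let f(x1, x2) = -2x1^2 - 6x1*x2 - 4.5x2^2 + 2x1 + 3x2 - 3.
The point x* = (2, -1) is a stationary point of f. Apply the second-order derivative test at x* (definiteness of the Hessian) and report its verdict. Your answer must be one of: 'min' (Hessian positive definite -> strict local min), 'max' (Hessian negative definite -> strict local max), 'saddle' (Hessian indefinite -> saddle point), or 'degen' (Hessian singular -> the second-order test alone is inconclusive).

Compute the Hessian H = grad^2 f:
  H = [[-4, -6], [-6, -9]]
Verify stationarity: grad f(x*) = H x* + g = (0, 0).
Eigenvalues of H: -13, 0.
H has a zero eigenvalue (singular; negative semidefinite but not definite), so H is neither positive definite, negative definite, nor indefinite. The second-order test alone is inconclusive -> degen.
(Indeed, f is constant along the null direction of H through x*, so x* is not a strict local extremum.)

degen


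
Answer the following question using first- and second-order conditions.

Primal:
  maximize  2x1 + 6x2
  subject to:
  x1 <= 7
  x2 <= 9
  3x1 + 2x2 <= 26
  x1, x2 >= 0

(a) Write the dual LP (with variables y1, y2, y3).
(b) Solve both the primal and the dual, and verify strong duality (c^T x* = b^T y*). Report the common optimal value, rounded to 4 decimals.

The standard primal-dual pair for 'max c^T x s.t. A x <= b, x >= 0' is:
  Dual:  min b^T y  s.t.  A^T y >= c,  y >= 0.

So the dual LP is:
  minimize  7y1 + 9y2 + 26y3
  subject to:
    y1 + 3y3 >= 2
    y2 + 2y3 >= 6
    y1, y2, y3 >= 0

Solving the primal: x* = (2.6667, 9).
  primal value c^T x* = 59.3333.
Solving the dual: y* = (0, 4.6667, 0.6667).
  dual value b^T y* = 59.3333.
Strong duality: c^T x* = b^T y*. Confirmed.

59.3333


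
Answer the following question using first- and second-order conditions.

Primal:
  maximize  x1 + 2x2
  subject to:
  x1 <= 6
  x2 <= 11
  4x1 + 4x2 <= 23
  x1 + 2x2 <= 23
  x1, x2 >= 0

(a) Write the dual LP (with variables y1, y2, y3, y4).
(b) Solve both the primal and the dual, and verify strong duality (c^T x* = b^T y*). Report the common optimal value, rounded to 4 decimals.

The standard primal-dual pair for 'max c^T x s.t. A x <= b, x >= 0' is:
  Dual:  min b^T y  s.t.  A^T y >= c,  y >= 0.

So the dual LP is:
  minimize  6y1 + 11y2 + 23y3 + 23y4
  subject to:
    y1 + 4y3 + y4 >= 1
    y2 + 4y3 + 2y4 >= 2
    y1, y2, y3, y4 >= 0

Solving the primal: x* = (0, 5.75).
  primal value c^T x* = 11.5.
Solving the dual: y* = (0, 0, 0.5, 0).
  dual value b^T y* = 11.5.
Strong duality: c^T x* = b^T y*. Confirmed.

11.5


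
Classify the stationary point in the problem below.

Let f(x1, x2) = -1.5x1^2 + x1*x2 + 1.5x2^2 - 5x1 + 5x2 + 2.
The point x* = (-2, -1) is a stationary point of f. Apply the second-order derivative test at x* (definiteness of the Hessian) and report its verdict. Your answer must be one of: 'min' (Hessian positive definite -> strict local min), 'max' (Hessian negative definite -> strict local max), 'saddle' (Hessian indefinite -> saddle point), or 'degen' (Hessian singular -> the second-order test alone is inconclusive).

Compute the Hessian H = grad^2 f:
  H = [[-3, 1], [1, 3]]
Verify stationarity: grad f(x*) = H x* + g = (0, 0).
Eigenvalues of H: -3.1623, 3.1623.
Eigenvalues have mixed signs, so H is indefinite -> x* is a saddle point.

saddle


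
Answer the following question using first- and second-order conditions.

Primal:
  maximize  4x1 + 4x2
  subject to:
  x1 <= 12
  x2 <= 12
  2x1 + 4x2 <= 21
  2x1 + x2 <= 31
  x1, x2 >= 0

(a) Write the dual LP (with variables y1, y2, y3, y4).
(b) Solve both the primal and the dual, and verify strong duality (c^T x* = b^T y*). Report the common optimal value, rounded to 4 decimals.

The standard primal-dual pair for 'max c^T x s.t. A x <= b, x >= 0' is:
  Dual:  min b^T y  s.t.  A^T y >= c,  y >= 0.

So the dual LP is:
  minimize  12y1 + 12y2 + 21y3 + 31y4
  subject to:
    y1 + 2y3 + 2y4 >= 4
    y2 + 4y3 + y4 >= 4
    y1, y2, y3, y4 >= 0

Solving the primal: x* = (10.5, 0).
  primal value c^T x* = 42.
Solving the dual: y* = (0, 0, 2, 0).
  dual value b^T y* = 42.
Strong duality: c^T x* = b^T y*. Confirmed.

42


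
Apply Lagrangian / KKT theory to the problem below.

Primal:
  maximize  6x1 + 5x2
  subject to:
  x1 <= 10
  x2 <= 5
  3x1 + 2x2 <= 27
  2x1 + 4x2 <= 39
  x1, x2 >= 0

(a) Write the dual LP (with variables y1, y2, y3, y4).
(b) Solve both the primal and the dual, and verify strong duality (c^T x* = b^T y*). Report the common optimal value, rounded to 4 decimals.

The standard primal-dual pair for 'max c^T x s.t. A x <= b, x >= 0' is:
  Dual:  min b^T y  s.t.  A^T y >= c,  y >= 0.

So the dual LP is:
  minimize  10y1 + 5y2 + 27y3 + 39y4
  subject to:
    y1 + 3y3 + 2y4 >= 6
    y2 + 2y3 + 4y4 >= 5
    y1, y2, y3, y4 >= 0

Solving the primal: x* = (5.6667, 5).
  primal value c^T x* = 59.
Solving the dual: y* = (0, 1, 2, 0).
  dual value b^T y* = 59.
Strong duality: c^T x* = b^T y*. Confirmed.

59


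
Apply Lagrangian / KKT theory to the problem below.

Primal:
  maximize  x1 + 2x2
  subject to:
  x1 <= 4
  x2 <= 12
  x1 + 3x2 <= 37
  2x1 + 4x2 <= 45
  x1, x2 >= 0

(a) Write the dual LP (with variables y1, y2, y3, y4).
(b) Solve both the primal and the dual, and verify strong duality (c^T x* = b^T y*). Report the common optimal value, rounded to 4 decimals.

The standard primal-dual pair for 'max c^T x s.t. A x <= b, x >= 0' is:
  Dual:  min b^T y  s.t.  A^T y >= c,  y >= 0.

So the dual LP is:
  minimize  4y1 + 12y2 + 37y3 + 45y4
  subject to:
    y1 + y3 + 2y4 >= 1
    y2 + 3y3 + 4y4 >= 2
    y1, y2, y3, y4 >= 0

Solving the primal: x* = (4, 9.25).
  primal value c^T x* = 22.5.
Solving the dual: y* = (0, 0, 0, 0.5).
  dual value b^T y* = 22.5.
Strong duality: c^T x* = b^T y*. Confirmed.

22.5


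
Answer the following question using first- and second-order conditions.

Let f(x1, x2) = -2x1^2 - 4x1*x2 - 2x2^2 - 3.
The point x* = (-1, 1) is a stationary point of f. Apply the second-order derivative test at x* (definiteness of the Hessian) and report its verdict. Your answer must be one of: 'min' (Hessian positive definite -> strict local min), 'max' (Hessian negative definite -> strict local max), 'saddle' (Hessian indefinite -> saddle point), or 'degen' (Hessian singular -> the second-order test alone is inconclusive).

Compute the Hessian H = grad^2 f:
  H = [[-4, -4], [-4, -4]]
Verify stationarity: grad f(x*) = H x* + g = (0, 0).
Eigenvalues of H: -8, 0.
H has a zero eigenvalue (singular; negative semidefinite but not definite), so H is neither positive definite, negative definite, nor indefinite. The second-order test alone is inconclusive -> degen.
(Indeed, f is constant along the null direction of H through x*, so x* is not a strict local extremum.)

degen


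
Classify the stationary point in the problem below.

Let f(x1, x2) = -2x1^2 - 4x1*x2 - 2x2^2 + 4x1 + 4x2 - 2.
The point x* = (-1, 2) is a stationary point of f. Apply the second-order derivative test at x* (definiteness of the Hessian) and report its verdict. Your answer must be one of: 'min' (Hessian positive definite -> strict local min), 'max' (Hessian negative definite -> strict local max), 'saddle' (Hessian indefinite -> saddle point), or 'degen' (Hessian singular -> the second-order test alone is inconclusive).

Compute the Hessian H = grad^2 f:
  H = [[-4, -4], [-4, -4]]
Verify stationarity: grad f(x*) = H x* + g = (0, 0).
Eigenvalues of H: -8, 0.
H has a zero eigenvalue (singular; negative semidefinite but not definite), so H is neither positive definite, negative definite, nor indefinite. The second-order test alone is inconclusive -> degen.
(Indeed, f is constant along the null direction of H through x*, so x* is not a strict local extremum.)

degen


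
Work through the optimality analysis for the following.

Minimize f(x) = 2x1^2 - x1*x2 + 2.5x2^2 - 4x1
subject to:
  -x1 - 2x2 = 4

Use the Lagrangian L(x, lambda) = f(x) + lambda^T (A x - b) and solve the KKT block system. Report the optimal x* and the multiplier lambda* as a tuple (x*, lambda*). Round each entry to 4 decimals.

Form the Lagrangian:
  L(x, lambda) = (1/2) x^T Q x + c^T x + lambda^T (A x - b)
Stationarity (grad_x L = 0): Q x + c + A^T lambda = 0.
Primal feasibility: A x = b.

This gives the KKT block system:
  [ Q   A^T ] [ x     ]   [-c ]
  [ A    0  ] [ lambda ] = [ b ]

Solving the linear system:
  x*      = (-0.48, -1.76)
  lambda* = (-4.16)
  f(x*)   = 9.28

x* = (-0.48, -1.76), lambda* = (-4.16)
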